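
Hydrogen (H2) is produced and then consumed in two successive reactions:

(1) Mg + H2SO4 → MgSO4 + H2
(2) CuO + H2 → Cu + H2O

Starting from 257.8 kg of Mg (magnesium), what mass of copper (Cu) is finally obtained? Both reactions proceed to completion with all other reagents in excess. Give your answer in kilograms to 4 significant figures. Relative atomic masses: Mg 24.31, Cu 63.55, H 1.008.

673.9 kg

M(Mg) = 24.31 g/mol.
M(Cu) = 63.55 g/mol.
257.8 kg = 257800 g.
n(Mg) = 257800 / 24.31 = 10605 mol.
Step 1 gives a 1:1 ratio of Mg to H2, so n(H2) = 10605 mol.
In step 2 the H2:Cu ratio is 1:1, so n(Cu) = 10605 mol.
Mass of Cu = 10605 × 63.55 = 673930 g = 673.9 kg.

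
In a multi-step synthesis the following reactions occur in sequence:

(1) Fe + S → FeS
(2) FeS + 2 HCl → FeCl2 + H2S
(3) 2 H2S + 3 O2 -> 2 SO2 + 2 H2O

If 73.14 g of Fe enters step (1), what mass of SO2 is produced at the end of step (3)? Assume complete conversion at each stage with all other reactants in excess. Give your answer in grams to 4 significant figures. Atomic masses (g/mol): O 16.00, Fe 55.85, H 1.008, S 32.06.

83.89 g

M(Fe) = 55.85 g/mol.
M(SO2) = 32.06 + 2(16.00) = 64.06 g/mol.
n(Fe) = 73.14 / 55.85 = 1.3096 mol.
Reaction (1): Fe→FeS ratio 1:1 ⇒ n(FeS) = 1.3096 mol.
Reaction (2): FeS→H2S ratio 1:1 ⇒ n(H2S) = 1.3096 mol.
Reaction (3): H2S→SO2 ratio 2:2 ⇒ n(SO2) = 1.3096 mol.
Mass of SO2 = 1.3096 × 64.06 = 83.892 g.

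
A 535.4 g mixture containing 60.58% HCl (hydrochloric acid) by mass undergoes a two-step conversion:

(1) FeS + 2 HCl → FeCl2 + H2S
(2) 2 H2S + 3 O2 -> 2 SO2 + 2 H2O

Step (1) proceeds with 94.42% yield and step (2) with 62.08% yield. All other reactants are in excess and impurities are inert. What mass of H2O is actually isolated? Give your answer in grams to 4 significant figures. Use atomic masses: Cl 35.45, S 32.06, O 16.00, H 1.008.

46.97 g

Pure HCl = 535.4 × 0.6058 = 324.35 g.
M(HCl) = 1.008 + 35.45 = 36.458 g/mol.
M(H2O) = 2(1.008) + 16.00 = 18.016 g/mol.
n(HCl) = 324.35 / 36.458 = 8.8964 mol.
Step 1 (HCl:H2S = 2:1): theoretical n(H2S) = 4.4482 mol; at 94.42% yield, n(H2S) = 4.2000 mol.
Step 2 (H2S:H2O = 2:2): theoretical n(H2O) = 4.2000 mol, so theoretical mass = 4.2000 × 18.016 = 75.667 g.
At 62.08% yield, actual mass of H2O = 75.667 × 0.6208 = 46.974 g.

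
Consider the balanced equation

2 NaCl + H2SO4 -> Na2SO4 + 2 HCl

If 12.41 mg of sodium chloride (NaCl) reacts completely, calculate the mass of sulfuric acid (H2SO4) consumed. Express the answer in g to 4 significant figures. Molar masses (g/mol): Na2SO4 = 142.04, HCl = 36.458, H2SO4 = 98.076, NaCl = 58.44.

0.01041 g

Convert: 12.41 mg = 0.012410 g.
n(NaCl) = 0.012410 g / 58.44 g/mol = 0.00021235 mol.
From the equation the NaCl:H2SO4 mole ratio is 2:1, so n(H2SO4) = 0.00021235 × 1/2 = 0.00010618 mol.
Mass of H2SO4 = 0.00010618 mol × 98.076 g/mol = 0.010413 g.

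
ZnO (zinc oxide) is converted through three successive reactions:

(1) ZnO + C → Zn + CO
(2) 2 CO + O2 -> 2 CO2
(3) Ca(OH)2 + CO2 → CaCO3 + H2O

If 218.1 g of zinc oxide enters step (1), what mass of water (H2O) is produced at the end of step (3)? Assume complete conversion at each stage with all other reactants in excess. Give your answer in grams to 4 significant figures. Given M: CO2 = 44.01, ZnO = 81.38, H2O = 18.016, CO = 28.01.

48.28 g

n(ZnO) = 218.1 / 81.38 = 2.6800 mol.
Reaction (1): ZnO→CO ratio 1:1 ⇒ n(CO) = 2.6800 mol.
Reaction (2): CO→CO2 ratio 2:2 ⇒ n(CO2) = 2.6800 mol.
Reaction (3): CO2→H2O ratio 1:1 ⇒ n(H2O) = 2.6800 mol.
Mass of H2O = 2.6800 × 18.016 = 48.283 g.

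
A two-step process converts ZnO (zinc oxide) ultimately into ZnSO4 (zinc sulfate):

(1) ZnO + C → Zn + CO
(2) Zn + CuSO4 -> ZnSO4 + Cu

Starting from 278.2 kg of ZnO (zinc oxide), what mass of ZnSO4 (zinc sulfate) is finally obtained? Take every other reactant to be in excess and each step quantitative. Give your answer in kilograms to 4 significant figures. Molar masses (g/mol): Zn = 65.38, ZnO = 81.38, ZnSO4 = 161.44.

551.9 kg

278.2 kg = 278200 g.
n(ZnO) = 278200 / 81.38 = 3418.5 mol.
Step 1 gives a 1:1 ratio of ZnO to Zn, so n(Zn) = 3418.5 mol.
In step 2 the Zn:ZnSO4 ratio is 1:1, so n(ZnSO4) = 3418.5 mol.
Mass of ZnSO4 = 3418.5 × 161.44 = 551890 g = 551.9 kg.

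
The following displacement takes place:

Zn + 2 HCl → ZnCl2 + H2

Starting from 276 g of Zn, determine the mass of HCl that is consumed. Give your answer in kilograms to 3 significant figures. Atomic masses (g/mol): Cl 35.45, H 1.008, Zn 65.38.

0.308 kg

M(Zn) = 65.38 g/mol.
M(HCl) = 1.008 + 35.45 = 36.458 g/mol.
n(Zn) = 276.0 g / 65.38 g/mol = 4.221 mol.
From the equation the Zn:HCl mole ratio is 1:2, so n(HCl) = 4.221 × 2/1 = 8.443 mol.
Mass of HCl = 8.443 mol × 36.458 g/mol = 307.8 g.
Converting to kg: 307.8 g = 0.308 kg.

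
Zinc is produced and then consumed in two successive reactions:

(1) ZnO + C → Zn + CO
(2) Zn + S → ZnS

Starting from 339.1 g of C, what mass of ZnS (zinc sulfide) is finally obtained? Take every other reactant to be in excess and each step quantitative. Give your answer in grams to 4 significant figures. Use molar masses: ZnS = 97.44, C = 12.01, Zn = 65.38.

2751 g

n(C) = 339.10 / 12.01 = 28.235 mol.
Step 1 gives a 1:1 ratio of C to Zn, so n(Zn) = 28.235 mol.
In step 2 the Zn:ZnS ratio is 1:1, so n(ZnS) = 28.235 mol.
Mass of ZnS = 28.235 × 97.44 = 2751.2 g.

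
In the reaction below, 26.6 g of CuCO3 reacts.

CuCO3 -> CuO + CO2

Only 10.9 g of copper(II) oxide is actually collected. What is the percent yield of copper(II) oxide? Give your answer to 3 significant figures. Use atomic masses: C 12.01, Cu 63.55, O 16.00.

63.6 %

M(CuCO3) = 63.55 + 12.01 + 3(16.00) = 123.56 g/mol.
M(CuO) = 63.55 + 16.00 = 79.55 g/mol.
n(CuCO3) = 26.60 g / 123.56 g/mol = 0.2153 mol.
From the equation the CuCO3:CuO mole ratio is 1:1, so n(CuO) = 0.2153 × 1/1 = 0.2153 mol.
Mass of CuO = 0.2153 mol × 79.55 g/mol = 17.13 g.
This is the theoretical yield. Percent yield = 10.9 g / 17.13 g × 100% = 63.65%.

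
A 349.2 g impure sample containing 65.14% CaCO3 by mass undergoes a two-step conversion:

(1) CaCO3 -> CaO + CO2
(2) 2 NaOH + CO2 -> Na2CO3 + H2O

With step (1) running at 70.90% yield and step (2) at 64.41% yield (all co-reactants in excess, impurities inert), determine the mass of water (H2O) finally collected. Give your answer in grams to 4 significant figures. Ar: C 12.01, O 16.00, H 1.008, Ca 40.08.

18.70 g

Pure CaCO3 = 349.2 × 0.6514 = 227.47 g.
M(CaCO3) = 40.08 + 12.01 + 3(16.00) = 100.09 g/mol.
M(H2O) = 2(1.008) + 16.00 = 18.016 g/mol.
n(CaCO3) = 227.47 / 100.09 = 2.2726 mol.
Step 1 (CaCO3:CO2 = 1:1): theoretical n(CO2) = 2.2726 mol; at 70.90% yield, n(CO2) = 1.6113 mol.
Step 2 (CO2:H2O = 1:1): theoretical n(H2O) = 1.6113 mol, so theoretical mass = 1.6113 × 18.016 = 29.029 g.
At 64.41% yield, actual mass of H2O = 29.029 × 0.6441 = 18.698 g.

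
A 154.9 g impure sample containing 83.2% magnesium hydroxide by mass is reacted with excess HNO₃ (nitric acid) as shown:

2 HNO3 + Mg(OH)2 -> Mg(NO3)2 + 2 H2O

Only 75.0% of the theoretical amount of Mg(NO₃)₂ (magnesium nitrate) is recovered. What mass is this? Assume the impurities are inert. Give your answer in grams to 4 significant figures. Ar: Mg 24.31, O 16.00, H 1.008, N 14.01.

245.8 g

Pure Mg(OH)2 available = 154.9 g × 0.832 = 128.88 g.
M(Mg(OH)2) = 24.31 + 2(16.00) + 2(1.008) = 58.326 g/mol.
M(Mg(NO3)2) = 24.31 + 2(14.01) + 6(16.00) = 148.33 g/mol.
n(Mg(OH)2) = 128.88 g / 58.326 g/mol = 2.2096 mol.
From the equation the Mg(OH)2:Mg(NO3)2 mole ratio is 1:1, so n(Mg(NO3)2) = 2.2096 × 1/1 = 2.2096 mol.
Mass of Mg(NO3)2 = 2.2096 mol × 148.33 g/mol = 327.75 g.
Actual mass collected = 327.75 g × 0.750 = 245.81 g.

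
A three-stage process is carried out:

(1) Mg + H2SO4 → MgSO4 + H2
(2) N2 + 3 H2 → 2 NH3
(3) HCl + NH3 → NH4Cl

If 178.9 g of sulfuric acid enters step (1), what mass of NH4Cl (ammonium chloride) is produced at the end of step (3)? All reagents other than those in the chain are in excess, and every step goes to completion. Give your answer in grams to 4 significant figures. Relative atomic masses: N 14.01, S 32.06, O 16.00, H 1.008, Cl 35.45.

M(H2SO4) = 2(1.008) + 32.06 + 4(16.00) = 98.076 g/mol.
M(NH4Cl) = 14.01 + 4(1.008) + 35.45 = 53.492 g/mol.
n(H2SO4) = 178.9 / 98.076 = 1.8241 mol.
Reaction (1): H2SO4→H2 ratio 1:1 ⇒ n(H2) = 1.8241 mol.
Reaction (2): H2→NH3 ratio 3:2 ⇒ n(NH3) = 1.2161 mol.
Reaction (3): NH3→NH4Cl ratio 1:1 ⇒ n(NH4Cl) = 1.2161 mol.
Mass of NH4Cl = 1.2161 × 53.492 = 65.050 g.

65.05 g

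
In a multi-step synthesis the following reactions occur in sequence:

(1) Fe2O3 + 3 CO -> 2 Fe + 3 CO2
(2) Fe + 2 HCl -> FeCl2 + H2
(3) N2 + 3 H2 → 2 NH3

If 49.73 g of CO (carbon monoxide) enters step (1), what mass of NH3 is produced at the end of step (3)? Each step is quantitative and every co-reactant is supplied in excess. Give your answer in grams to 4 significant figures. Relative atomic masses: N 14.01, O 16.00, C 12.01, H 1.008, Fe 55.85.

13.44 g

M(CO) = 12.01 + 16.00 = 28.01 g/mol.
M(NH3) = 14.01 + 3(1.008) = 17.034 g/mol.
n(CO) = 49.73 / 28.01 = 1.7754 mol.
Reaction (1): CO→Fe ratio 3:2 ⇒ n(Fe) = 1.1836 mol.
Reaction (2): Fe→H2 ratio 1:1 ⇒ n(H2) = 1.1836 mol.
Reaction (3): H2→NH3 ratio 3:2 ⇒ n(NH3) = 0.78908 mol.
Mass of NH3 = 0.78908 × 17.034 = 13.441 g.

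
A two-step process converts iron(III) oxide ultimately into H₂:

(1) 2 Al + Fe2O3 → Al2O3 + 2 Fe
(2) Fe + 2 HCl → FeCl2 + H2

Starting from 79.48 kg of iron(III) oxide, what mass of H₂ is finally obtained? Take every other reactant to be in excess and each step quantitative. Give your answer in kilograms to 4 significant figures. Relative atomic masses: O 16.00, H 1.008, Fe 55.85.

M(Fe2O3) = 2(55.85) + 3(16.00) = 159.70 g/mol.
M(H2) = 2(1.008) = 2.016 g/mol.
79.48 kg = 79480 g.
n(Fe2O3) = 79480 / 159.70 = 497.68 mol.
Step 1 gives a 1:2 ratio of Fe2O3 to Fe, so n(Fe) = 995.37 mol.
In step 2 the Fe:H2 ratio is 1:1, so n(H2) = 995.37 mol.
Mass of H2 = 995.37 × 2.016 = 2006.7 g = 2.007 kg.

2.007 kg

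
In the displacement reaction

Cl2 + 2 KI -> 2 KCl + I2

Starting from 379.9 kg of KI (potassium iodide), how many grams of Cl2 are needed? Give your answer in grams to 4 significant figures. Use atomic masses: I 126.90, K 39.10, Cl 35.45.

81130 g

M(KI) = 39.10 + 126.90 = 166.00 g/mol.
M(Cl2) = 2(35.45) = 70.90 g/mol.
Convert: 379.9 kg = 379900 g.
n(KI) = 379900 g / 166.00 g/mol = 2288.6 mol.
From the equation the KI:Cl2 mole ratio is 2:1, so n(Cl2) = 2288.6 × 1/2 = 1144.3 mol.
Mass of Cl2 = 1144.3 mol × 70.90 g/mol = 81129 g.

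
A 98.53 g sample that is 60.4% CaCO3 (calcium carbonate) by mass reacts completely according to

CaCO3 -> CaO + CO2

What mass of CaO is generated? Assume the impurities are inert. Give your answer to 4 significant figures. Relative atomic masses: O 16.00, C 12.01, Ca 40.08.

33.34 g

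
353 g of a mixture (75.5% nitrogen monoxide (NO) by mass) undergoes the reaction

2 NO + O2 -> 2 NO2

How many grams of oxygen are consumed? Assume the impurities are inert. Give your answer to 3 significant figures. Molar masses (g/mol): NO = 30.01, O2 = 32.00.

Mass of pure NO = 353 g × 0.755 = 266.5 g.
n(NO) = 266.5 g / 30.01 g/mol = 8.881 mol.
From the equation the NO:O2 mole ratio is 2:1, so n(O2) = 8.881 × 1/2 = 4.440 mol.
Mass of O2 = 4.440 mol × 32.00 g/mol = 142.1 g.

142 g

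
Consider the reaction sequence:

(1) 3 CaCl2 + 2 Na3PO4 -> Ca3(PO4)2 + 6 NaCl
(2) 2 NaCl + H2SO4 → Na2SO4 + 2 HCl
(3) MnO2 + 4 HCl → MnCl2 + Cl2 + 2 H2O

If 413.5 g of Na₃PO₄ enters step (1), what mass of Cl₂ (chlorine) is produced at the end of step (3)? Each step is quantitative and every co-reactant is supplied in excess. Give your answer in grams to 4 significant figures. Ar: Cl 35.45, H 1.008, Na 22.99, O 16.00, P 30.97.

134.1 g

M(Na3PO4) = 3(22.99) + 30.97 + 4(16.00) = 163.94 g/mol.
M(Cl2) = 2(35.45) = 70.90 g/mol.
n(Na3PO4) = 413.5 / 163.94 = 2.5223 mol.
Reaction (1): Na3PO4→NaCl ratio 2:6 ⇒ n(NaCl) = 7.5668 mol.
Reaction (2): NaCl→HCl ratio 2:2 ⇒ n(HCl) = 7.5668 mol.
Reaction (3): HCl→Cl2 ratio 4:1 ⇒ n(Cl2) = 1.8917 mol.
Mass of Cl2 = 1.8917 × 70.90 = 134.12 g.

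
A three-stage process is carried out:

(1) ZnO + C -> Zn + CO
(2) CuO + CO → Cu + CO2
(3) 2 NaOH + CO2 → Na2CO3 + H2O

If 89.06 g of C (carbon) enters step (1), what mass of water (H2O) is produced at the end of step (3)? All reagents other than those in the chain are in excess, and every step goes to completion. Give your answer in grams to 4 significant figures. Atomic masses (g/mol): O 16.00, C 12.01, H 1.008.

133.6 g

M(C) = 12.01 g/mol.
M(H2O) = 2(1.008) + 16.00 = 18.016 g/mol.
n(C) = 89.06 / 12.01 = 7.4155 mol.
Reaction (1): C→CO ratio 1:1 ⇒ n(CO) = 7.4155 mol.
Reaction (2): CO→CO2 ratio 1:1 ⇒ n(CO2) = 7.4155 mol.
Reaction (3): CO2→H2O ratio 1:1 ⇒ n(H2O) = 7.4155 mol.
Mass of H2O = 7.4155 × 18.016 = 133.60 g.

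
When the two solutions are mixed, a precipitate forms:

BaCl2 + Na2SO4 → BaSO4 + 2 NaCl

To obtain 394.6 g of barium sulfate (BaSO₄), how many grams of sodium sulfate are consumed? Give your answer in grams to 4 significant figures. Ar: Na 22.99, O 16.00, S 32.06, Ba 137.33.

240.2 g

M(BaSO4) = 137.33 + 32.06 + 4(16.00) = 233.39 g/mol.
M(Na2SO4) = 2(22.99) + 32.06 + 4(16.00) = 142.04 g/mol.
n(BaSO4) = 394.60 g / 233.39 g/mol = 1.6907 mol.
From the equation the BaSO4:Na2SO4 mole ratio is 1:1, so n(Na2SO4) = 1.6907 × 1/1 = 1.6907 mol.
Mass of Na2SO4 = 1.6907 mol × 142.04 g/mol = 240.15 g.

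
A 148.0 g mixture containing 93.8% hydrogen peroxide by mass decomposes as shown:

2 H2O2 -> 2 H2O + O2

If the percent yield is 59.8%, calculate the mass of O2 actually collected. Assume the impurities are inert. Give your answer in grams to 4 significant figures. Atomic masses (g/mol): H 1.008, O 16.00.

Pure H2O2 available = 148.0 g × 0.938 = 138.82 g.
M(H2O2) = 2(1.008) + 2(16.00) = 34.016 g/mol.
M(O2) = 2(16.00) = 32.00 g/mol.
n(H2O2) = 138.82 g / 34.016 g/mol = 4.0811 mol.
From the equation the H2O2:O2 mole ratio is 2:1, so n(O2) = 4.0811 × 1/2 = 2.0406 mol.
Mass of O2 = 2.0406 mol × 32.00 g/mol = 65.298 g.
Actual mass collected = 65.298 g × 0.598 = 39.048 g.

39.05 g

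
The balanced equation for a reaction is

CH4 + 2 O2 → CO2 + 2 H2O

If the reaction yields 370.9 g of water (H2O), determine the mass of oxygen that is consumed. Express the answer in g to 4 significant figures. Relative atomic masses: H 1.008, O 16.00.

658.8 g

M(H2O) = 2(1.008) + 16.00 = 18.016 g/mol.
M(O2) = 2(16.00) = 32.00 g/mol.
n(H2O) = 370.90 g / 18.016 g/mol = 20.587 mol.
From the equation the H2O:O2 mole ratio is 2:2, so n(O2) = 20.587 × 2/2 = 20.587 mol.
Mass of O2 = 20.587 mol × 32.00 g/mol = 658.79 g.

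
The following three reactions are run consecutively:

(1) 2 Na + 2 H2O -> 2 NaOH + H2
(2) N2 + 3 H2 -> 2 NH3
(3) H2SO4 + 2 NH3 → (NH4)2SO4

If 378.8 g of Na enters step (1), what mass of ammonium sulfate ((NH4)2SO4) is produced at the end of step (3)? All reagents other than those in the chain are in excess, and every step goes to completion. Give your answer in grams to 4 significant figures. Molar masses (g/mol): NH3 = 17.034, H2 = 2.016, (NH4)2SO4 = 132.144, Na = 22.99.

362.9 g

n(Na) = 378.8 / 22.99 = 16.477 mol.
Reaction (1): Na→H2 ratio 2:1 ⇒ n(H2) = 8.2384 mol.
Reaction (2): H2→NH3 ratio 3:2 ⇒ n(NH3) = 5.4922 mol.
Reaction (3): NH3→(NH4)2SO4 ratio 2:1 ⇒ n((NH4)2SO4) = 2.7461 mol.
Mass of (NH4)2SO4 = 2.7461 × 132.144 = 362.88 g.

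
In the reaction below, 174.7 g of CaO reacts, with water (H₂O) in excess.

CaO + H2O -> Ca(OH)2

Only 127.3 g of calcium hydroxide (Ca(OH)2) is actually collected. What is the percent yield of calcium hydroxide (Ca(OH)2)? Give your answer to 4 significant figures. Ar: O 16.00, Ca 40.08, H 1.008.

55.15 %

M(CaO) = 40.08 + 16.00 = 56.08 g/mol.
M(Ca(OH)2) = 40.08 + 2(16.00) + 2(1.008) = 74.096 g/mol.
n(CaO) = 174.70 g / 56.08 g/mol = 3.1152 mol.
From the equation the CaO:Ca(OH)2 mole ratio is 1:1, so n(Ca(OH)2) = 3.1152 × 1/1 = 3.1152 mol.
Mass of Ca(OH)2 = 3.1152 mol × 74.096 g/mol = 230.82 g.
This is the theoretical yield. Percent yield = 127.3 g / 230.82 g × 100% = 55.150%.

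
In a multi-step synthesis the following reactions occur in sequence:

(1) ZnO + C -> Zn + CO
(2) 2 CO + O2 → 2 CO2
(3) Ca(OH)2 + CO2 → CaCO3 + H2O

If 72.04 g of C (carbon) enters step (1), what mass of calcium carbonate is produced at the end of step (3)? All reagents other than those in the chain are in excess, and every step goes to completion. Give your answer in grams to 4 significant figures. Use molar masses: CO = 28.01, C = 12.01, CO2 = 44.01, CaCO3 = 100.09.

n(C) = 72.04 / 12.01 = 5.9983 mol.
Reaction (1): C→CO ratio 1:1 ⇒ n(CO) = 5.9983 mol.
Reaction (2): CO→CO2 ratio 2:2 ⇒ n(CO2) = 5.9983 mol.
Reaction (3): CO2→CaCO3 ratio 1:1 ⇒ n(CaCO3) = 5.9983 mol.
Mass of CaCO3 = 5.9983 × 100.09 = 600.37 g.

600.4 g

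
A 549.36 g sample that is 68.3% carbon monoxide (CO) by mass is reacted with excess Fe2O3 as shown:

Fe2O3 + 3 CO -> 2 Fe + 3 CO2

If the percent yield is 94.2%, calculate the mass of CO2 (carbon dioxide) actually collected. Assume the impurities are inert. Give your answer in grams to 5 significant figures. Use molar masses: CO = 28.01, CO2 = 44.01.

555.35 g

Pure CO available = 549.36 g × 0.683 = 375.213 g.
n(CO) = 375.213 g / 28.01 g/mol = 13.3957 mol.
From the equation the CO:CO2 mole ratio is 3:3, so n(CO2) = 13.3957 × 3/3 = 13.3957 mol.
Mass of CO2 = 13.3957 mol × 44.01 g/mol = 589.544 g.
Actual mass collected = 589.544 g × 0.942 = 555.350 g.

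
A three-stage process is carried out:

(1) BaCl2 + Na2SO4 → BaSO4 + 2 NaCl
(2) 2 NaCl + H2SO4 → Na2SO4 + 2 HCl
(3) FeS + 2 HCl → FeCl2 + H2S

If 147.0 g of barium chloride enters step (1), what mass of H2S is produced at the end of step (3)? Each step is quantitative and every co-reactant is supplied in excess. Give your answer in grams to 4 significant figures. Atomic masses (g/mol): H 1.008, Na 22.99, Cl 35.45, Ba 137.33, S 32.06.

24.06 g

M(BaCl2) = 137.33 + 2(35.45) = 208.23 g/mol.
M(H2S) = 2(1.008) + 32.06 = 34.076 g/mol.
n(BaCl2) = 147.0 / 208.23 = 0.70595 mol.
Reaction (1): BaCl2→NaCl ratio 1:2 ⇒ n(NaCl) = 1.4119 mol.
Reaction (2): NaCl→HCl ratio 2:2 ⇒ n(HCl) = 1.4119 mol.
Reaction (3): HCl→H2S ratio 2:1 ⇒ n(H2S) = 0.70595 mol.
Mass of H2S = 0.70595 × 34.076 = 24.056 g.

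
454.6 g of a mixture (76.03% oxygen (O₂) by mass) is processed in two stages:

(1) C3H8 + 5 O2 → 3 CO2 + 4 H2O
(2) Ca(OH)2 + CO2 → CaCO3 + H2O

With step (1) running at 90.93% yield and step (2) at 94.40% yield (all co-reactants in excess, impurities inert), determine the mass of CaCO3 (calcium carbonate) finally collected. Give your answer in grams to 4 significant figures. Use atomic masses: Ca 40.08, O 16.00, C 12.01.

556.8 g

Pure O2 = 454.6 × 0.7603 = 345.63 g.
M(O2) = 2(16.00) = 32.00 g/mol.
M(CaCO3) = 40.08 + 12.01 + 3(16.00) = 100.09 g/mol.
n(O2) = 345.63 / 32.00 = 10.801 mol.
Step 1 (O2:CO2 = 5:3): theoretical n(CO2) = 6.4806 mol; at 90.93% yield, n(CO2) = 5.8928 mol.
Step 2 (CO2:CaCO3 = 1:1): theoretical n(CaCO3) = 5.8928 mol, so theoretical mass = 5.8928 × 100.09 = 589.81 g.
At 94.40% yield, actual mass of CaCO3 = 589.81 × 0.9440 = 556.78 g.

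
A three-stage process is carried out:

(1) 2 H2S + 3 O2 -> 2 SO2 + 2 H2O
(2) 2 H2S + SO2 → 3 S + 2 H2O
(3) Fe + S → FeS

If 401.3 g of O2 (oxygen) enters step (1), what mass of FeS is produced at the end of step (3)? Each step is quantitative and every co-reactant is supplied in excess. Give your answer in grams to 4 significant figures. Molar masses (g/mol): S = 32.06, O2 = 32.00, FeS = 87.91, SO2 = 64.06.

2205 g

n(O2) = 401.3 / 32.00 = 12.541 mol.
Reaction (1): O2→SO2 ratio 3:2 ⇒ n(SO2) = 8.3604 mol.
Reaction (2): SO2→S ratio 1:3 ⇒ n(S) = 25.081 mol.
Reaction (3): S→FeS ratio 1:1 ⇒ n(FeS) = 25.081 mol.
Mass of FeS = 25.081 × 87.91 = 2204.9 g.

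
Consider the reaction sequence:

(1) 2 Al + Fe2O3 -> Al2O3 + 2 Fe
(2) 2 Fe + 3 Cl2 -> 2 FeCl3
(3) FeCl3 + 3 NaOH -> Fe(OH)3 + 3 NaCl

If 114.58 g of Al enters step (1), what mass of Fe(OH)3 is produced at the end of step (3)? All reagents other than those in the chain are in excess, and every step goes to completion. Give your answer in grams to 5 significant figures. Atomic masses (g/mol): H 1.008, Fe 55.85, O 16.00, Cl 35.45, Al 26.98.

M(Al) = 26.98 g/mol.
M(Fe(OH)3) = 55.85 + 3(16.00) + 3(1.008) = 106.874 g/mol.
n(Al) = 114.58 / 26.98 = 4.24685 mol.
Reaction (1): Al→Fe ratio 2:2 ⇒ n(Fe) = 4.24685 mol.
Reaction (2): Fe→FeCl3 ratio 2:2 ⇒ n(FeCl3) = 4.24685 mol.
Reaction (3): FeCl3→Fe(OH)3 ratio 1:1 ⇒ n(Fe(OH)3) = 4.24685 mol.
Mass of Fe(OH)3 = 4.24685 × 106.874 = 453.878 g.

453.88 g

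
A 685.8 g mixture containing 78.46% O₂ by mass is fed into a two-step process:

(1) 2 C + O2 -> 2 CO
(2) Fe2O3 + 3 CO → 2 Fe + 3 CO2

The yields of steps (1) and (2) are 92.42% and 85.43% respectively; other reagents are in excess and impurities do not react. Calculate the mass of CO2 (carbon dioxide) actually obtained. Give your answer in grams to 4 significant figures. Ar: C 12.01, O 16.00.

Pure O2 = 685.8 × 0.7846 = 538.08 g.
M(O2) = 2(16.00) = 32.00 g/mol.
M(CO2) = 12.01 + 2(16.00) = 44.01 g/mol.
n(O2) = 538.08 / 32.00 = 16.815 mol.
Step 1 (O2:CO = 1:2): theoretical n(CO) = 33.630 mol; at 92.42% yield, n(CO) = 31.081 mol.
Step 2 (CO:CO2 = 3:3): theoretical n(CO2) = 31.081 mol, so theoretical mass = 31.081 × 44.01 = 1367.9 g.
At 85.43% yield, actual mass of CO2 = 1367.9 × 0.8543 = 1168.6 g.

1169 g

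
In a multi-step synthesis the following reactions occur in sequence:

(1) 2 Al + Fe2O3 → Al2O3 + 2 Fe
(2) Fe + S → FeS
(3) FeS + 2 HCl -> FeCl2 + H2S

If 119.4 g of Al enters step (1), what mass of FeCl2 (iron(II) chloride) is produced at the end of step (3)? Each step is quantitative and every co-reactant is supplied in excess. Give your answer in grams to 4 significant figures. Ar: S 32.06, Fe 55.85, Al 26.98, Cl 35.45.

M(Al) = 26.98 g/mol.
M(FeCl2) = 55.85 + 2(35.45) = 126.75 g/mol.
n(Al) = 119.4 / 26.98 = 4.4255 mol.
Reaction (1): Al→Fe ratio 2:2 ⇒ n(Fe) = 4.4255 mol.
Reaction (2): Fe→FeS ratio 1:1 ⇒ n(FeS) = 4.4255 mol.
Reaction (3): FeS→FeCl2 ratio 1:1 ⇒ n(FeCl2) = 4.4255 mol.
Mass of FeCl2 = 4.4255 × 126.75 = 560.93 g.

560.9 g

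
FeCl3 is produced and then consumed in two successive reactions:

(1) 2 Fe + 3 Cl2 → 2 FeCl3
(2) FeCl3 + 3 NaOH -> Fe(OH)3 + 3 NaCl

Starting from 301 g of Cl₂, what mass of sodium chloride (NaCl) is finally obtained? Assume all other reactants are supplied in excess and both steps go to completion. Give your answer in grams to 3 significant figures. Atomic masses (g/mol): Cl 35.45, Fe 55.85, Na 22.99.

M(Cl2) = 2(35.45) = 70.90 g/mol.
M(NaCl) = 22.99 + 35.45 = 58.44 g/mol.
n(Cl2) = 301.0 / 70.90 = 4.245 mol.
Step 1 gives a 3:2 ratio of Cl2 to FeCl3, so n(FeCl3) = 2.830 mol.
In step 2 the FeCl3:NaCl ratio is 1:3, so n(NaCl) = 8.491 mol.
Mass of NaCl = 8.491 × 58.44 = 496.2 g.

496 g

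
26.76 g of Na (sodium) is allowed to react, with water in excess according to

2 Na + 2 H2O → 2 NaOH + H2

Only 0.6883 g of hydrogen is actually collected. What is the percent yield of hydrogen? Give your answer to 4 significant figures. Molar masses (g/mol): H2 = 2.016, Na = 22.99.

58.66 %

n(Na) = 26.760 g / 22.99 g/mol = 1.1640 mol.
From the equation the Na:H2 mole ratio is 2:1, so n(H2) = 1.1640 × 1/2 = 0.58199 mol.
Mass of H2 = 0.58199 mol × 2.016 g/mol = 1.1733 g.
This is the theoretical yield. Percent yield = 0.6883 g / 1.1733 g × 100% = 58.664%.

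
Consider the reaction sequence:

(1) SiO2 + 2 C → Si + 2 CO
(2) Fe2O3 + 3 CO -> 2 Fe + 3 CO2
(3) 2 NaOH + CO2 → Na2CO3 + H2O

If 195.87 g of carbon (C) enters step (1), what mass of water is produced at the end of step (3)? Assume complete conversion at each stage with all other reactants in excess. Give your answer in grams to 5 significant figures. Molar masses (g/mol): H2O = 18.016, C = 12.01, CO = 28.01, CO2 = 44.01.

293.82 g

n(C) = 195.87 / 12.01 = 16.3089 mol.
Reaction (1): C→CO ratio 2:2 ⇒ n(CO) = 16.3089 mol.
Reaction (2): CO→CO2 ratio 3:3 ⇒ n(CO2) = 16.3089 mol.
Reaction (3): CO2→H2O ratio 1:1 ⇒ n(H2O) = 16.3089 mol.
Mass of H2O = 16.3089 × 18.016 = 293.821 g.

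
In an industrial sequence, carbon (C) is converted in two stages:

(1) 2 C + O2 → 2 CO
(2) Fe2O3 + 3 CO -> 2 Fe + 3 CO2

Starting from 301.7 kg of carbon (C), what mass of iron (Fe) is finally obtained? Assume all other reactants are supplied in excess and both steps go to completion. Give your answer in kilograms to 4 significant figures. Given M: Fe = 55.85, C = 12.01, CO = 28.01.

301.7 kg = 301700 g.
n(C) = 301700 / 12.01 = 25121 mol.
Step 1 gives a 2:2 ratio of C to CO, so n(CO) = 25121 mol.
In step 2 the CO:Fe ratio is 3:2, so n(Fe) = 16747 mol.
Mass of Fe = 16747 × 55.85 = 935330 g = 935.3 kg.

935.3 kg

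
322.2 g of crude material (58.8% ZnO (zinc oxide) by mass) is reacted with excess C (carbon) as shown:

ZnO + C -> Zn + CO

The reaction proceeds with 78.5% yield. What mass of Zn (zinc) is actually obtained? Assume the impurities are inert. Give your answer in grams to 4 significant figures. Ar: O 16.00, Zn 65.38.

119.5 g

Pure ZnO available = 322.2 g × 0.588 = 189.45 g.
M(ZnO) = 65.38 + 16.00 = 81.38 g/mol.
M(Zn) = 65.38 g/mol.
n(ZnO) = 189.45 g / 81.38 g/mol = 2.3280 mol.
From the equation the ZnO:Zn mole ratio is 1:1, so n(Zn) = 2.3280 × 1/1 = 2.3280 mol.
Mass of Zn = 2.3280 mol × 65.38 g/mol = 152.21 g.
Actual mass collected = 152.21 g × 0.785 = 119.48 g.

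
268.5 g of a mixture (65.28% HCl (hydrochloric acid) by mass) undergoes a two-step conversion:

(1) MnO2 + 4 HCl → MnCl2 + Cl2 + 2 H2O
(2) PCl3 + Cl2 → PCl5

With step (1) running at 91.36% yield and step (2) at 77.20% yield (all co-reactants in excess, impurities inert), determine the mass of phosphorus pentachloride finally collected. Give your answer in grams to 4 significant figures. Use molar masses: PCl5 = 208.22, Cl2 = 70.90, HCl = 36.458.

Pure HCl = 268.5 × 0.6528 = 175.28 g.
n(HCl) = 175.28 / 36.458 = 4.8076 mol.
Step 1 (HCl:Cl2 = 4:1): theoretical n(Cl2) = 1.2019 mol; at 91.36% yield, n(Cl2) = 1.0981 mol.
Step 2 (Cl2:PCl5 = 1:1): theoretical n(PCl5) = 1.0981 mol, so theoretical mass = 1.0981 × 208.22 = 228.64 g.
At 77.20% yield, actual mass of PCl5 = 228.64 × 0.7720 = 176.51 g.

176.5 g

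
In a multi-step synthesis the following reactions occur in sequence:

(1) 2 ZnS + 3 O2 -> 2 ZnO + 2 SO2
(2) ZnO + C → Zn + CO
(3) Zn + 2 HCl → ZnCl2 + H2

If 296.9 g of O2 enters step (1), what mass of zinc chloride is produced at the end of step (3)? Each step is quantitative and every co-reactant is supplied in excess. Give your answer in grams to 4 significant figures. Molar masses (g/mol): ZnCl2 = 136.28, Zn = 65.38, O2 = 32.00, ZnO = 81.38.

842.9 g

n(O2) = 296.9 / 32.00 = 9.2781 mol.
Reaction (1): O2→ZnO ratio 3:2 ⇒ n(ZnO) = 6.1854 mol.
Reaction (2): ZnO→Zn ratio 1:1 ⇒ n(Zn) = 6.1854 mol.
Reaction (3): Zn→ZnCl2 ratio 1:1 ⇒ n(ZnCl2) = 6.1854 mol.
Mass of ZnCl2 = 6.1854 × 136.28 = 842.95 g.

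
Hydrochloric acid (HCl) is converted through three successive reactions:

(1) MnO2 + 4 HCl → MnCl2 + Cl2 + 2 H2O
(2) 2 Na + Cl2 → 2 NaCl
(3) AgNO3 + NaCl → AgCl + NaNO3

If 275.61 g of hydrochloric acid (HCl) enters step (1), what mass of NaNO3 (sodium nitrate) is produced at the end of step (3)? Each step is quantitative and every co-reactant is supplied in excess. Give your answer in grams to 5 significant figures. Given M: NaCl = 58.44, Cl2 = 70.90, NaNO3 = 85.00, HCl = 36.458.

n(HCl) = 275.61 / 36.458 = 7.55966 mol.
Reaction (1): HCl→Cl2 ratio 4:1 ⇒ n(Cl2) = 1.88991 mol.
Reaction (2): Cl2→NaCl ratio 1:2 ⇒ n(NaCl) = 3.77983 mol.
Reaction (3): NaCl→NaNO3 ratio 1:1 ⇒ n(NaNO3) = 3.77983 mol.
Mass of NaNO3 = 3.77983 × 85.00 = 321.285 g.

321.29 g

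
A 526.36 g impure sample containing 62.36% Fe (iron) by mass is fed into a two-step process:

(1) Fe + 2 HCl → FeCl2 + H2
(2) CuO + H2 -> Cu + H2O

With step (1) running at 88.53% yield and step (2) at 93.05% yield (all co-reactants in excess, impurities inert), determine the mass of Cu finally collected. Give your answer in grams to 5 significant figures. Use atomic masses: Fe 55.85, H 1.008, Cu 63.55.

Pure Fe = 526.36 × 0.6236 = 328.238 g.
M(Fe) = 55.85 g/mol.
M(Cu) = 63.55 g/mol.
n(Fe) = 328.238 / 55.85 = 5.87714 mol.
Step 1 (Fe:H2 = 1:1): theoretical n(H2) = 5.87714 mol; at 88.53% yield, n(H2) = 5.20303 mol.
Step 2 (H2:Cu = 1:1): theoretical n(Cu) = 5.20303 mol, so theoretical mass = 5.20303 × 63.55 = 330.653 g.
At 93.05% yield, actual mass of Cu = 330.653 × 0.9305 = 307.672 g.

307.67 g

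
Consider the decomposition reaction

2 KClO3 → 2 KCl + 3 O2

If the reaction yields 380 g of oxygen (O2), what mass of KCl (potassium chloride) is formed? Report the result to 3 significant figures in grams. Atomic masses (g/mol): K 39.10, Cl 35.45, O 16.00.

M(O2) = 2(16.00) = 32.00 g/mol.
M(KCl) = 39.10 + 35.45 = 74.55 g/mol.
n(O2) = 380.0 g / 32.00 g/mol = 11.88 mol.
From the equation the O2:KCl mole ratio is 3:2, so n(KCl) = 11.88 × 2/3 = 7.917 mol.
Mass of KCl = 7.917 mol × 74.55 g/mol = 590.2 g.

590 g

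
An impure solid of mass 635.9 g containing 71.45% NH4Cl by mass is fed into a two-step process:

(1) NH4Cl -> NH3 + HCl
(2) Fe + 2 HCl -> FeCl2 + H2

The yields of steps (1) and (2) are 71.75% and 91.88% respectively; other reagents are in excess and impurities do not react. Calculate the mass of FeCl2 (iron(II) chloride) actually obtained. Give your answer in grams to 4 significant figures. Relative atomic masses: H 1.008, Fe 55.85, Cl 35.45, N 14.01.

Pure NH4Cl = 635.9 × 0.7145 = 454.35 g.
M(NH4Cl) = 14.01 + 4(1.008) + 35.45 = 53.492 g/mol.
M(FeCl2) = 55.85 + 2(35.45) = 126.75 g/mol.
n(NH4Cl) = 454.35 / 53.492 = 8.4938 mol.
Step 1 (NH4Cl:HCl = 1:1): theoretical n(HCl) = 8.4938 mol; at 71.75% yield, n(HCl) = 6.0943 mol.
Step 2 (HCl:FeCl2 = 2:1): theoretical n(FeCl2) = 3.0472 mol, so theoretical mass = 3.0472 × 126.75 = 386.23 g.
At 91.88% yield, actual mass of FeCl2 = 386.23 × 0.9188 = 354.86 g.

354.9 g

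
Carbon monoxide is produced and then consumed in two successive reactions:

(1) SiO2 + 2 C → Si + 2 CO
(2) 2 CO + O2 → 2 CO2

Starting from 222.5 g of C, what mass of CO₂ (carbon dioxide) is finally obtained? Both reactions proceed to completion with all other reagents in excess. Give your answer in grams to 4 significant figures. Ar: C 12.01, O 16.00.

815.3 g

M(C) = 12.01 g/mol.
M(CO2) = 12.01 + 2(16.00) = 44.01 g/mol.
n(C) = 222.50 / 12.01 = 18.526 mol.
Step 1 gives a 2:2 ratio of C to CO, so n(CO) = 18.526 mol.
In step 2 the CO:CO2 ratio is 2:2, so n(CO2) = 18.526 mol.
Mass of CO2 = 18.526 × 44.01 = 815.34 g.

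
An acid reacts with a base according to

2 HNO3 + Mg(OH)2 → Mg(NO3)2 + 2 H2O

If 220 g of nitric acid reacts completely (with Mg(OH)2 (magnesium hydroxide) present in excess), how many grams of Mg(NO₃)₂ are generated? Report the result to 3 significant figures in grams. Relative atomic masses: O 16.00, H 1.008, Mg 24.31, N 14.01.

M(HNO3) = 1.008 + 14.01 + 3(16.00) = 63.018 g/mol.
M(Mg(NO3)2) = 24.31 + 2(14.01) + 6(16.00) = 148.33 g/mol.
n(HNO3) = 220.0 g / 63.018 g/mol = 3.491 mol.
From the equation the HNO3:Mg(NO3)2 mole ratio is 2:1, so n(Mg(NO3)2) = 3.491 × 1/2 = 1.746 mol.
Mass of Mg(NO3)2 = 1.746 mol × 148.33 g/mol = 258.9 g.

259 g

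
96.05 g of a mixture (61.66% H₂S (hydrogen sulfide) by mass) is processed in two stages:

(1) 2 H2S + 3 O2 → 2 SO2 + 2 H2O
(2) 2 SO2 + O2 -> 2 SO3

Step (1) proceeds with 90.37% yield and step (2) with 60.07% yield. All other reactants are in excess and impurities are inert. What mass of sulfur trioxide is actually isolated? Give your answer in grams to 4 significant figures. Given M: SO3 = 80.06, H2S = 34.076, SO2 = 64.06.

Pure H2S = 96.05 × 0.6166 = 59.224 g.
n(H2S) = 59.224 / 34.076 = 1.7380 mol.
Step 1 (H2S:SO2 = 2:2): theoretical n(SO2) = 1.7380 mol; at 90.37% yield, n(SO2) = 1.5706 mol.
Step 2 (SO2:SO3 = 2:2): theoretical n(SO3) = 1.5706 mol, so theoretical mass = 1.5706 × 80.06 = 125.75 g.
At 60.07% yield, actual mass of SO3 = 125.75 × 0.6007 = 75.535 g.

75.54 g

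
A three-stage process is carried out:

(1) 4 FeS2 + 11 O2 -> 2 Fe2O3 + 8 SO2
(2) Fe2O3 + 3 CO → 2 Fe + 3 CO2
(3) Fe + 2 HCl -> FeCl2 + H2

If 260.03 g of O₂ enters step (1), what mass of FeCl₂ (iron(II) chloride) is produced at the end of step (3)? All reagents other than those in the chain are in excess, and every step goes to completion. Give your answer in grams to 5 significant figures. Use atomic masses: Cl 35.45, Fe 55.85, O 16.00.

M(O2) = 2(16.00) = 32.00 g/mol.
M(FeCl2) = 55.85 + 2(35.45) = 126.75 g/mol.
n(O2) = 260.03 / 32.00 = 8.12594 mol.
Reaction (1): O2→Fe2O3 ratio 11:2 ⇒ n(Fe2O3) = 1.47744 mol.
Reaction (2): Fe2O3→Fe ratio 1:2 ⇒ n(Fe) = 2.95489 mol.
Reaction (3): Fe→FeCl2 ratio 1:1 ⇒ n(FeCl2) = 2.95489 mol.
Mass of FeCl2 = 2.95489 × 126.75 = 374.532 g.

374.53 g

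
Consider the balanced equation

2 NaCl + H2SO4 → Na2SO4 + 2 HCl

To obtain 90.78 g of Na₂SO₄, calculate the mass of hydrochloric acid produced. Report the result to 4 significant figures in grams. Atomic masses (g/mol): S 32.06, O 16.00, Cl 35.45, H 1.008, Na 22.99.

46.60 g

M(Na2SO4) = 2(22.99) + 32.06 + 4(16.00) = 142.04 g/mol.
M(HCl) = 1.008 + 35.45 = 36.458 g/mol.
n(Na2SO4) = 90.780 g / 142.04 g/mol = 0.63912 mol.
From the equation the Na2SO4:HCl mole ratio is 1:2, so n(HCl) = 0.63912 × 2/1 = 1.2782 mol.
Mass of HCl = 1.2782 mol × 36.458 g/mol = 46.602 g.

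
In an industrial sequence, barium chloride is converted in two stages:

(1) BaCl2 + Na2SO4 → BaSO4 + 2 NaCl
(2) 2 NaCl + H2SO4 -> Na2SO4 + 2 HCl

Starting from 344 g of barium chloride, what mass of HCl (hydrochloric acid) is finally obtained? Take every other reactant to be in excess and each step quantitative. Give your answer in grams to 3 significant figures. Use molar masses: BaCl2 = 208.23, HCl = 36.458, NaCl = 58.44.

n(BaCl2) = 344.0 / 208.23 = 1.652 mol.
Step 1 gives a 1:2 ratio of BaCl2 to NaCl, so n(NaCl) = 3.304 mol.
In step 2 the NaCl:HCl ratio is 2:2, so n(HCl) = 3.304 mol.
Mass of HCl = 3.304 × 36.458 = 120.5 g.

120 g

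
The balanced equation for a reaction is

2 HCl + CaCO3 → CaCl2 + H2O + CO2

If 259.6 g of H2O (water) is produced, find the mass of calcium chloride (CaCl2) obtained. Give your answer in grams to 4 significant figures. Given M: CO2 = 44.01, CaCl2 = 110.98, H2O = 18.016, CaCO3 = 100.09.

1599 g

n(H2O) = 259.60 g / 18.016 g/mol = 14.409 mol.
From the equation the H2O:CaCl2 mole ratio is 1:1, so n(CaCl2) = 14.409 × 1/1 = 14.409 mol.
Mass of CaCl2 = 14.409 mol × 110.98 g/mol = 1599.2 g.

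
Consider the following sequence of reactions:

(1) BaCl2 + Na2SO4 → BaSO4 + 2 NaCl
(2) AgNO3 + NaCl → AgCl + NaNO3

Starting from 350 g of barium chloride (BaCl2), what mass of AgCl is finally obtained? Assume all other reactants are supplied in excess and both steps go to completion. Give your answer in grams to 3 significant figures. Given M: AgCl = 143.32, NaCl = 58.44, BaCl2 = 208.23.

482 g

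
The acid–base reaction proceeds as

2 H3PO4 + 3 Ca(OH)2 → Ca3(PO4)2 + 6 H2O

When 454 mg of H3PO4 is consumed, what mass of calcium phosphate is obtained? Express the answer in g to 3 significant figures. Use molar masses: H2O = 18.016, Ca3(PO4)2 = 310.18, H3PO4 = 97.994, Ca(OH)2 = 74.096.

0.719 g

Convert: 454 mg = 0.4540 g.
n(H3PO4) = 0.4540 g / 97.994 g/mol = 0.004633 mol.
From the equation the H3PO4:Ca3(PO4)2 mole ratio is 2:1, so n(Ca3(PO4)2) = 0.004633 × 1/2 = 0.002316 mol.
Mass of Ca3(PO4)2 = 0.002316 mol × 310.18 g/mol = 0.7185 g.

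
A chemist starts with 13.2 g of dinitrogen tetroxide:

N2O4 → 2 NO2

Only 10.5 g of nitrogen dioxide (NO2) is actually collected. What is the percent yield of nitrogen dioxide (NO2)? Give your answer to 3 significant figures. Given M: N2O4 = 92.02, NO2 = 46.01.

79.5 %

n(N2O4) = 13.20 g / 92.02 g/mol = 0.1434 mol.
From the equation the N2O4:NO2 mole ratio is 1:2, so n(NO2) = 0.1434 × 2/1 = 0.2869 mol.
Mass of NO2 = 0.2869 mol × 46.01 g/mol = 13.20 g.
This is the theoretical yield. Percent yield = 10.5 g / 13.20 g × 100% = 79.55%.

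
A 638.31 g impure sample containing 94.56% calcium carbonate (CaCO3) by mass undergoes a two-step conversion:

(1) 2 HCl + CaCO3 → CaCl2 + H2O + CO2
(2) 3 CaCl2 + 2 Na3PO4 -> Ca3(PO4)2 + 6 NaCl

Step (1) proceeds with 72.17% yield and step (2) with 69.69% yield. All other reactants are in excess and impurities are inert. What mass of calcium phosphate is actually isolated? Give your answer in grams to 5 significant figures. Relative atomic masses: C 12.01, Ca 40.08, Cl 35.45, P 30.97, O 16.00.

313.59 g

Pure CaCO3 = 638.31 × 0.9456 = 603.586 g.
M(CaCO3) = 40.08 + 12.01 + 3(16.00) = 100.09 g/mol.
M(Ca3(PO4)2) = 3(40.08) + 2(30.97) + 8(16.00) = 310.18 g/mol.
n(CaCO3) = 603.586 / 100.09 = 6.03043 mol.
Step 1 (CaCO3:CaCl2 = 1:1): theoretical n(CaCl2) = 6.03043 mol; at 72.17% yield, n(CaCl2) = 4.35216 mol.
Step 2 (CaCl2:Ca3(PO4)2 = 3:1): theoretical n(Ca3(PO4)2) = 1.45072 mol, so theoretical mass = 1.45072 × 310.18 = 449.985 g.
At 69.69% yield, actual mass of Ca3(PO4)2 = 449.985 × 0.6969 = 313.594 g.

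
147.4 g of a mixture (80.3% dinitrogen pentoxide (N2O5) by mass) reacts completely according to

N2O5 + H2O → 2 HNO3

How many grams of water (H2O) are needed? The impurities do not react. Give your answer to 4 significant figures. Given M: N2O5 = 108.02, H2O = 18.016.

Mass of pure N2O5 = 147.4 g × 0.803 = 118.36 g.
n(N2O5) = 118.36 g / 108.02 g/mol = 1.0957 mol.
From the equation the N2O5:H2O mole ratio is 1:1, so n(H2O) = 1.0957 × 1/1 = 1.0957 mol.
Mass of H2O = 1.0957 mol × 18.016 g/mol = 19.741 g.

19.74 g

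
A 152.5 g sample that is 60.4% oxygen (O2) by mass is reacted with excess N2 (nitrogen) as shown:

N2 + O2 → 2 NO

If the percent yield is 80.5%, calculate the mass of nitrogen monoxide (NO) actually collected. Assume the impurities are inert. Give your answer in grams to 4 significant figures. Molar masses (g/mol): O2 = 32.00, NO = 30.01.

Pure O2 available = 152.5 g × 0.604 = 92.110 g.
n(O2) = 92.110 g / 32.00 g/mol = 2.8784 mol.
From the equation the O2:NO mole ratio is 1:2, so n(NO) = 2.8784 × 2/1 = 5.7569 mol.
Mass of NO = 5.7569 mol × 30.01 g/mol = 172.76 g.
Actual mass collected = 172.76 g × 0.805 = 139.07 g.

139.1 g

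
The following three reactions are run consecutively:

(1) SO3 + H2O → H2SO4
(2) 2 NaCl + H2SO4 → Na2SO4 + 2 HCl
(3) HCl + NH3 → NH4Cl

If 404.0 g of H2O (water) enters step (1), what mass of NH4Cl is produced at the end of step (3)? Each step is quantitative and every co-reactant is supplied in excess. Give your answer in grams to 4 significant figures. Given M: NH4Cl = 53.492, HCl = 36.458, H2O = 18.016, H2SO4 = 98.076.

n(H2O) = 404.0 / 18.016 = 22.425 mol.
Reaction (1): H2O→H2SO4 ratio 1:1 ⇒ n(H2SO4) = 22.425 mol.
Reaction (2): H2SO4→HCl ratio 1:2 ⇒ n(HCl) = 44.849 mol.
Reaction (3): HCl→NH4Cl ratio 1:1 ⇒ n(NH4Cl) = 44.849 mol.
Mass of NH4Cl = 44.849 × 53.492 = 2399.1 g.

2399 g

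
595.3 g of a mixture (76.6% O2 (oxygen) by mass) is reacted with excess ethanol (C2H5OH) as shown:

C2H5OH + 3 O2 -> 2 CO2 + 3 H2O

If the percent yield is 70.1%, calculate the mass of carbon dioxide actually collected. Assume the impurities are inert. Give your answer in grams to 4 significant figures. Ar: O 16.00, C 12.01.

293.1 g

Pure O2 available = 595.3 g × 0.766 = 456.00 g.
M(O2) = 2(16.00) = 32.00 g/mol.
M(CO2) = 12.01 + 2(16.00) = 44.01 g/mol.
n(O2) = 456.00 g / 32.00 g/mol = 14.250 mol.
From the equation the O2:CO2 mole ratio is 3:2, so n(CO2) = 14.250 × 2/3 = 9.5000 mol.
Mass of CO2 = 9.5000 mol × 44.01 g/mol = 418.09 g.
Actual mass collected = 418.09 g × 0.701 = 293.08 g.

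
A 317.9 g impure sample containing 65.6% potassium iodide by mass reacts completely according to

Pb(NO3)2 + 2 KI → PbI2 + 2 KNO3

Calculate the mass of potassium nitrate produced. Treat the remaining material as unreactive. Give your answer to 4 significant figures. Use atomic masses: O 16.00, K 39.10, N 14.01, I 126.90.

Mass of pure KI = 317.9 g × 0.656 = 208.54 g.
M(KI) = 39.10 + 126.90 = 166.00 g/mol.
M(KNO3) = 39.10 + 14.01 + 3(16.00) = 101.11 g/mol.
n(KI) = 208.54 g / 166.00 g/mol = 1.2563 mol.
From the equation the KI:KNO3 mole ratio is 2:2, so n(KNO3) = 1.2563 × 2/2 = 1.2563 mol.
Mass of KNO3 = 1.2563 mol × 101.11 g/mol = 127.02 g.

127.0 g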